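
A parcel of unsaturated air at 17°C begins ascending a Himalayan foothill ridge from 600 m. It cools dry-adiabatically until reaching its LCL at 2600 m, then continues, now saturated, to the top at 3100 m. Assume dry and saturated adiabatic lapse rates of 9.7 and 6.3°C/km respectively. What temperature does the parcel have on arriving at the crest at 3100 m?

From 600 m to 2600 m (dry): cools by 9.7 × 2 = 19.4°C, giving -2.4°C.
From 2600 m to 3100 m (saturated): cools by 6.3 × 0.5 = 3.15°C, giving -5.55°C.

-5.55°C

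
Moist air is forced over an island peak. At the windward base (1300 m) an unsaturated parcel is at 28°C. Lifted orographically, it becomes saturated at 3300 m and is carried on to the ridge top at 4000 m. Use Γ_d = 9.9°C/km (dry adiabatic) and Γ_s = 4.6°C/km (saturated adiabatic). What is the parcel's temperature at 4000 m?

4.98°C

Dry to 3300 m: -9.9 × 2 km = -19.8°C, so T = 8.2°C.
Saturated to 4000 m: -4.6 × 0.7 km = -3.22°C, so T = 4.98°C.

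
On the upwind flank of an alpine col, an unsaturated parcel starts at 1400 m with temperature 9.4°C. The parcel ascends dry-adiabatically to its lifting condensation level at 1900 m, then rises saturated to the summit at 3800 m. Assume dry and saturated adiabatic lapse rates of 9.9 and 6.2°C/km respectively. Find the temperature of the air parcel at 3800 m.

Dry to 1900 m: -9.9 × 0.5 km = -4.95°C, so T = 4.45°C.
Saturated to 3800 m: -6.2 × 1.9 km = -11.78°C, so T = -7.33°C.

-7.33°C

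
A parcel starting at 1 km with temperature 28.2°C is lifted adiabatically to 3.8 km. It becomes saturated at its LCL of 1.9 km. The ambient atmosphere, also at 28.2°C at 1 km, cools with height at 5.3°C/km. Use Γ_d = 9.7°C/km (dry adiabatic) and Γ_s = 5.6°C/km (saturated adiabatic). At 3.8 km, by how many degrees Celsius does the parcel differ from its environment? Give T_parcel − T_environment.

Parcel:
  From 1000 m to 1900 m (dry): cools by 9.7 × 0.9 = 8.73°C, giving 19.47°C.
  From 1900 m to 3800 m (saturated): cools by 5.6 × 1.9 = 10.64°C, giving 8.83°C.
Environment:
  From 1000 m to 3800 m (environment): cools by 5.3 × 2.8 = 14.84°C, giving 13.36°C.
T_parcel − T_env = 8.83 − 13.36 = -4.53°C

-4.53°C (parcel cooler than environment)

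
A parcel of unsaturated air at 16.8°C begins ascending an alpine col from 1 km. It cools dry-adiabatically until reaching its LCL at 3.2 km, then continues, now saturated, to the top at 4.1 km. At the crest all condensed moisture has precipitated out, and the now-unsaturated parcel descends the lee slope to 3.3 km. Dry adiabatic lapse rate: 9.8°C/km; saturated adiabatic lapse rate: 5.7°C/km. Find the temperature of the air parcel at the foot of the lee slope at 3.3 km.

-2.05°C

1000–3200 m, dry: Δz = 2.2 km ⇒ ΔT = -21.56°C; T = -4.76°C
3200–4100 m, saturated: Δz = 0.9 km ⇒ ΔT = -5.13°C; T = -9.89°C
4100–3300 m, dry descent: Δz = 0.8 km ⇒ ΔT = +7.84°C; T = -2.05°C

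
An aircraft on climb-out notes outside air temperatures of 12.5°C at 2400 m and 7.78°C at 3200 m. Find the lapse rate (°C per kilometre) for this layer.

5.9°C/km

Γ = −ΔT/Δz = (12.5 − 7.78) / (3200 − 2400) m
  = 4.72°C / 0.8 km = 5.9°C/km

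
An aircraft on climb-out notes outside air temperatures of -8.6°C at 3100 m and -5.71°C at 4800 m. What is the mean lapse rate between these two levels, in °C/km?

Γ = −ΔT/Δz = (-8.6 − (-5.71)) / (4800 − 3100) m
  = -2.89°C / 1.7 km = -1.7°C/km

-1.7°C/km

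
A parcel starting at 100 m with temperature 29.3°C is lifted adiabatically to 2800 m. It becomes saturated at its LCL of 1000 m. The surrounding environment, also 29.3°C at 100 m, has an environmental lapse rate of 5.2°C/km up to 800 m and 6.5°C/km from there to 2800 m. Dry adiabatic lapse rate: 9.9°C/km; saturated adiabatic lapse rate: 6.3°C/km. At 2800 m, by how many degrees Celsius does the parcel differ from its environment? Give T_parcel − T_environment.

-3.61°C (parcel cooler than environment)

Parcel:
  From 100 m to 1000 m (dry): cools by 9.9 × 0.9 = 8.91°C, giving 20.39°C.
  From 1000 m to 2800 m (saturated): cools by 6.3 × 1.8 = 11.34°C, giving 9.05°C.
Environment:
  From 100 m to 800 m (environment, lower layer): cools by 5.2 × 0.7 = 3.64°C, giving 25.66°C.
  From 800 m to 2800 m (environment, upper layer): cools by 6.5 × 2 = 13°C, giving 12.66°C.
T_parcel − T_env = 9.05 − 12.66 = -3.61°C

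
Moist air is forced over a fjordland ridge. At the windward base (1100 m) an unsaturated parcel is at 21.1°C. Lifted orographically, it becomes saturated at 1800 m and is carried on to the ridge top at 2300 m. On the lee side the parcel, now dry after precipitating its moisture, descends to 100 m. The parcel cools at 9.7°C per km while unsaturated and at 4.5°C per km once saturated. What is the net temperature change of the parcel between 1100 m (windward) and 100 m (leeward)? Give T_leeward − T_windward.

1100–1800 m, dry: Δz = 0.7 km ⇒ ΔT = -6.79°C; T = 14.31°C
1800–2300 m, saturated: Δz = 0.5 km ⇒ ΔT = -2.25°C; T = 12.06°C
2300–100 m, dry descent: Δz = 2.2 km ⇒ ΔT = +21.34°C; T = 33.4°C
Net change vs windward start: 33.4 − 21.1 = +12.3°C

+12.3°C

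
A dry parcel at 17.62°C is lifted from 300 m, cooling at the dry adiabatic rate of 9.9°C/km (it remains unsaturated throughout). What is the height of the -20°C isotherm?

Height above start = (17.62 − (-20)) / 9.9 = 3.8 km
Altitude = 300 m + 3800 m = 4100 m

4100 m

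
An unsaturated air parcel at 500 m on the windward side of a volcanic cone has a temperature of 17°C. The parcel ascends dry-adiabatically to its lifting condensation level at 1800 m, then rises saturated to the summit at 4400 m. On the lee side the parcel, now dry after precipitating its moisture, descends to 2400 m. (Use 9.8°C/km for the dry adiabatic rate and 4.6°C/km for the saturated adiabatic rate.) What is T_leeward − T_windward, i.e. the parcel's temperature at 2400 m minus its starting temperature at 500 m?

From 500 m to 1800 m (dry): cools by 9.8 × 1.3 = 12.74°C, giving 4.26°C.
From 1800 m to 4400 m (saturated): cools by 4.6 × 2.6 = 11.96°C, giving -7.7°C.
From 4400 m to 2400 m (dry descent): warms by 9.8 × 2 = 19.6°C, giving 11.9°C.
Net change vs windward start: 11.9 − 17 = -5.1°C

-5.1°C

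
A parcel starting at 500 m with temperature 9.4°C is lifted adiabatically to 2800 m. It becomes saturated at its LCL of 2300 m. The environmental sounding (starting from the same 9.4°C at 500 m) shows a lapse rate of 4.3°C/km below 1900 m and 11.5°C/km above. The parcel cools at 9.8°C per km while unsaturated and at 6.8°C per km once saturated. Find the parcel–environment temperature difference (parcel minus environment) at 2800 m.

Parcel:
  500–2300 m, dry: Δz = 1.8 km ⇒ ΔT = -17.64°C; T = -8.24°C
  2300–2800 m, saturated: Δz = 0.5 km ⇒ ΔT = -3.4°C; T = -11.64°C
Environment:
  500–1900 m, environment, lower layer: Δz = 1.4 km ⇒ ΔT = -6.02°C; T = 3.38°C
  1900–2800 m, environment, upper layer: Δz = 0.9 km ⇒ ΔT = -10.35°C; T = -6.97°C
T_parcel − T_env = -11.64 − (-6.97) = -4.67°C

-4.67°C (parcel cooler than environment)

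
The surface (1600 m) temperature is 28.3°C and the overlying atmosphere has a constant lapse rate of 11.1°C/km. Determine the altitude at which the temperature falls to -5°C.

Height above start = (28.3 − (-5)) / 11.1 = 3 km
Altitude = 1600 m + 3000 m = 4600 m

4600 m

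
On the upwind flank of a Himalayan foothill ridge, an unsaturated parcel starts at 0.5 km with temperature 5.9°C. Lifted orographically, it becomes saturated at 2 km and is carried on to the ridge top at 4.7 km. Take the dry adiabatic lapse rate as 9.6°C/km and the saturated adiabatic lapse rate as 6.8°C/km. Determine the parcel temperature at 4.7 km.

-26.86°C

Dry to 2000 m: -9.6 × 1.5 km = -14.4°C, so T = -8.5°C.
Saturated to 4700 m: -6.8 × 2.7 km = -18.36°C, so T = -26.86°C.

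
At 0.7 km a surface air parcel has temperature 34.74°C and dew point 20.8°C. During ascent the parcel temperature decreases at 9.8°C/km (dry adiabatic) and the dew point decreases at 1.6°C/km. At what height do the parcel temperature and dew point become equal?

2.4 km

T and T_d converge at 9.8 − 1.6 = 8.2°C per km
Height above start = (34.74 − 20.8) / 8.2 = 1.7 km
LCL altitude = 700 m + 1700 m = 2400 m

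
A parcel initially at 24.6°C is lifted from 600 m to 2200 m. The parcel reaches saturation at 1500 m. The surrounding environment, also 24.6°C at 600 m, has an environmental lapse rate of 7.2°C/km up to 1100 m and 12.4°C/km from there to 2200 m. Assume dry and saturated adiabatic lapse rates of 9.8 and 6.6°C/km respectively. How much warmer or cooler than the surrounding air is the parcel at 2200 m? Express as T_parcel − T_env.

+3.8°C (parcel warmer than environment)

Parcel:
  Dry to 1500 m: -9.8 × 0.9 km = -8.82°C, so T = 15.78°C.
  Saturated to 2200 m: -6.6 × 0.7 km = -4.62°C, so T = 11.16°C.
Environment:
  Environment, lower layer to 1100 m: -7.2 × 0.5 km = -3.6°C, so T = 21°C.
  Environment, upper layer to 2200 m: -12.4 × 1.1 km = -13.64°C, so T = 7.36°C.
T_parcel − T_env = 11.16 − 7.36 = +3.8°C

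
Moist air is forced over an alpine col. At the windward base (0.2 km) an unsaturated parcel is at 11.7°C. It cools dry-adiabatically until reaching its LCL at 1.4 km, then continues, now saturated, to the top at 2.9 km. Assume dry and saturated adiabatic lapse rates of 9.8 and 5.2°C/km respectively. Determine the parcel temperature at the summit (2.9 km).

-7.86°C

200 → 1400 m (dry, 9.8°C/km): ΔT = -9.8 × 1.2 = -11.76°C → T = -0.06°C
1400 → 2900 m (saturated, 5.2°C/km): ΔT = -5.2 × 1.5 = -7.8°C → T = -7.86°C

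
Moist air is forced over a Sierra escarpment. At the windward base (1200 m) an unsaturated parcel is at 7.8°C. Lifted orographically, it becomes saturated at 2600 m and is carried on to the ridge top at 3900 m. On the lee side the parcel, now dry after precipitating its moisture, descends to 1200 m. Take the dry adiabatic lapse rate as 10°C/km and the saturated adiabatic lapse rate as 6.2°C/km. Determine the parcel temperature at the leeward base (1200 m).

1200 → 2600 m (dry, 10°C/km): ΔT = -10 × 1.4 = -14°C → T = -6.2°C
2600 → 3900 m (saturated, 6.2°C/km): ΔT = -6.2 × 1.3 = -8.06°C → T = -14.26°C
3900 → 1200 m (dry descent, 10°C/km): ΔT = +10 × 2.7 = +27°C → T = 12.74°C

12.74°C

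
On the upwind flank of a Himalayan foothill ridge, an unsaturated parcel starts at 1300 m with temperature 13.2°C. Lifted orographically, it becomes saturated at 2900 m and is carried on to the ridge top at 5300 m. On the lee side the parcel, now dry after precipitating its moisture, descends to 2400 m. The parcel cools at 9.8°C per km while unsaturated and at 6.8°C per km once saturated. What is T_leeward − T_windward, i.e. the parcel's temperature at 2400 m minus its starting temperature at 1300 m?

-3.58°C

Dry to 2900 m: -9.8 × 1.6 km = -15.68°C, so T = -2.48°C.
Saturated to 5300 m: -6.8 × 2.4 km = -16.32°C, so T = -18.8°C.
Dry descent to 2400 m: +9.8 × 2.9 km = +28.42°C, so T = 9.62°C.
Net change vs windward start: 9.62 − 13.2 = -3.58°C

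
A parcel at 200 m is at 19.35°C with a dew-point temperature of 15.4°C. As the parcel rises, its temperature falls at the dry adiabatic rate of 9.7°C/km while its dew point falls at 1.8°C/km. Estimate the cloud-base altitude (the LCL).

T and T_d converge at 9.7 − 1.8 = 7.9°C per km
Height above start = (19.35 − 15.4) / 7.9 = 0.5 km
LCL altitude = 200 m + 500 m = 700 m

700 m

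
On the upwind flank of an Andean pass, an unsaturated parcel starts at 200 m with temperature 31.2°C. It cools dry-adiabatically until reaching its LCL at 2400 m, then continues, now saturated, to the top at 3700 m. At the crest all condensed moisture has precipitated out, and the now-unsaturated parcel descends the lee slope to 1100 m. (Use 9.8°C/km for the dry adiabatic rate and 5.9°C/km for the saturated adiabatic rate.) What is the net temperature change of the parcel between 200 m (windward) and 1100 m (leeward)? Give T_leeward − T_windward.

-3.75°C

Dry to 2400 m: -9.8 × 2.2 km = -21.56°C, so T = 9.64°C.
Saturated to 3700 m: -5.9 × 1.3 km = -7.67°C, so T = 1.97°C.
Dry descent to 1100 m: +9.8 × 2.6 km = +25.48°C, so T = 27.45°C.
Net change vs windward start: 27.45 − 31.2 = -3.75°C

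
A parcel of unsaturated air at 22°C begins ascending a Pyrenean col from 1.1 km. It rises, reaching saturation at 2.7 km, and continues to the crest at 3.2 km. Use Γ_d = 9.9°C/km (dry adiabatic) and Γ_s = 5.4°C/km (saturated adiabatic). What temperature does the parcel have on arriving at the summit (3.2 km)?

3.46°C

1100 → 2700 m (dry, 9.9°C/km): ΔT = -9.9 × 1.6 = -15.84°C → T = 6.16°C
2700 → 3200 m (saturated, 5.4°C/km): ΔT = -5.4 × 0.5 = -2.7°C → T = 3.46°C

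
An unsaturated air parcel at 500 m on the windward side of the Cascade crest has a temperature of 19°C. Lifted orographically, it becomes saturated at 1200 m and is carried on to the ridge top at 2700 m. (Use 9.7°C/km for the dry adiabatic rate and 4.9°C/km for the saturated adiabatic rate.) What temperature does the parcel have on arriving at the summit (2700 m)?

4.86°C

500 → 1200 m (dry, 9.7°C/km): ΔT = -9.7 × 0.7 = -6.79°C → T = 12.21°C
1200 → 2700 m (saturated, 4.9°C/km): ΔT = -4.9 × 1.5 = -7.35°C → T = 4.86°C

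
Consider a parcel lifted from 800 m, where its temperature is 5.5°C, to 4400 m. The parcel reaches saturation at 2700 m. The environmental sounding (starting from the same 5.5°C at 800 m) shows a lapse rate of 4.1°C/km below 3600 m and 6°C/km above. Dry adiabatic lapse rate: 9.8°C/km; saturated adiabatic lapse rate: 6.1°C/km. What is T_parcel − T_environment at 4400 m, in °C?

Parcel:
  Dry to 2700 m: -9.8 × 1.9 km = -18.62°C, so T = -13.12°C.
  Saturated to 4400 m: -6.1 × 1.7 km = -10.37°C, so T = -23.49°C.
Environment:
  Environment, lower layer to 3600 m: -4.1 × 2.8 km = -11.48°C, so T = -5.98°C.
  Environment, upper layer to 4400 m: -6 × 0.8 km = -4.8°C, so T = -10.78°C.
T_parcel − T_env = -23.49 − (-10.78) = -12.71°C

-12.71°C (parcel cooler than environment)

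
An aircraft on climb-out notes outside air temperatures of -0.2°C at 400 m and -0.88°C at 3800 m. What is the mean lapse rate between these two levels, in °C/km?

0.2°C/km

Γ = −ΔT/Δz = (-0.2 − (-0.88)) / (3800 − 400) m
  = 0.68°C / 3.4 km = 0.2°C/km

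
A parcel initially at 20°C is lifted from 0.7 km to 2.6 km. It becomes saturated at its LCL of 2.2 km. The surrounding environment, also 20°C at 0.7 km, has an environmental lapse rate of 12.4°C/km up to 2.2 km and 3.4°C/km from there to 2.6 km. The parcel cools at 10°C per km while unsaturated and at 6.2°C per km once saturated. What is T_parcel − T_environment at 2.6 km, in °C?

+2.48°C (parcel warmer than environment)

Parcel:
  Dry to 2200 m: -10 × 1.5 km = -15°C, so T = 5°C.
  Saturated to 2600 m: -6.2 × 0.4 km = -2.48°C, so T = 2.52°C.
Environment:
  Environment, lower layer to 2200 m: -12.4 × 1.5 km = -18.6°C, so T = 1.4°C.
  Environment, upper layer to 2600 m: -3.4 × 0.4 km = -1.36°C, so T = 0.04°C.
T_parcel − T_env = 2.52 − 0.04 = +2.48°C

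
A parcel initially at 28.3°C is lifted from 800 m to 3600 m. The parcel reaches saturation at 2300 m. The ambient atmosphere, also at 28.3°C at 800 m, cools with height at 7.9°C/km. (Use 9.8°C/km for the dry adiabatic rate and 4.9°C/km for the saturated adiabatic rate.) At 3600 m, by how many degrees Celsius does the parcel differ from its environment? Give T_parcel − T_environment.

Parcel:
  From 800 m to 2300 m (dry): cools by 9.8 × 1.5 = 14.7°C, giving 13.6°C.
  From 2300 m to 3600 m (saturated): cools by 4.9 × 1.3 = 6.37°C, giving 7.23°C.
Environment:
  From 800 m to 3600 m (environment): cools by 7.9 × 2.8 = 22.12°C, giving 6.18°C.
T_parcel − T_env = 7.23 − 6.18 = +1.05°C

+1.05°C (parcel warmer than environment)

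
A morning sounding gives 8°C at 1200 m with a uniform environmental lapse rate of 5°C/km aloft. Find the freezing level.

2800 m

Height above start = (8 − 0) / 5 = 1.6 km
Altitude = 1200 m + 1600 m = 2800 m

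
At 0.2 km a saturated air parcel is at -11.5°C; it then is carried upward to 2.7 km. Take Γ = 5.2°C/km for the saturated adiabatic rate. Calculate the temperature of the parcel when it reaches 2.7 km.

-24.5°C

200 → 2700 m (saturated adiabatic, 5.2°C/km): ΔT = -5.2 × 2.5 = -13°C → T = -24.5°C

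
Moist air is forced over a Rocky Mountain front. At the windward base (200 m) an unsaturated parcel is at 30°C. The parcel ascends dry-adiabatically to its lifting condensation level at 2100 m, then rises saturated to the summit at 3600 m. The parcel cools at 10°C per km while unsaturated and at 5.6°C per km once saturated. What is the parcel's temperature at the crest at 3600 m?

200 → 2100 m (dry, 10°C/km): ΔT = -10 × 1.9 = -19°C → T = 11°C
2100 → 3600 m (saturated, 5.6°C/km): ΔT = -5.6 × 1.5 = -8.4°C → T = 2.6°C

2.6°C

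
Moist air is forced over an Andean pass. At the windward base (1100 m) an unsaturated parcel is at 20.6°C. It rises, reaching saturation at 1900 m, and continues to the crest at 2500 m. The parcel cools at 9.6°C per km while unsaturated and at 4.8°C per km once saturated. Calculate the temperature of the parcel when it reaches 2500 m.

1100 → 1900 m (dry, 9.6°C/km): ΔT = -9.6 × 0.8 = -7.68°C → T = 12.92°C
1900 → 2500 m (saturated, 4.8°C/km): ΔT = -4.8 × 0.6 = -2.88°C → T = 10.04°C

10.04°C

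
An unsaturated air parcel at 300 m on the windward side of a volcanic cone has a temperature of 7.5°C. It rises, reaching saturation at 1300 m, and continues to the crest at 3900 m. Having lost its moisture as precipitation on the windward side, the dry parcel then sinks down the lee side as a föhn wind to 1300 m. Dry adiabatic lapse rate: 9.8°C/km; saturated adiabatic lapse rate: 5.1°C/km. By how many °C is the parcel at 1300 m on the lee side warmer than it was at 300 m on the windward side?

+2.42°C

300 → 1300 m (dry, 9.8°C/km): ΔT = -9.8 × 1 = -9.8°C → T = -2.3°C
1300 → 3900 m (saturated, 5.1°C/km): ΔT = -5.1 × 2.6 = -13.26°C → T = -15.56°C
3900 → 1300 m (dry descent, 9.8°C/km): ΔT = +9.8 × 2.6 = +25.48°C → T = 9.92°C
Net change vs windward start: 9.92 − 7.5 = +2.42°C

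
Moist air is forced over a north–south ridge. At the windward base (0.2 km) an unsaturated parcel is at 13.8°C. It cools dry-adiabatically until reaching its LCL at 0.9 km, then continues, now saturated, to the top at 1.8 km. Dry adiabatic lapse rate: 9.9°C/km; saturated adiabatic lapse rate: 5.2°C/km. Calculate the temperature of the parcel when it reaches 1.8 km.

2.19°C

Dry to 900 m: -9.9 × 0.7 km = -6.93°C, so T = 6.87°C.
Saturated to 1800 m: -5.2 × 0.9 km = -4.68°C, so T = 2.19°C.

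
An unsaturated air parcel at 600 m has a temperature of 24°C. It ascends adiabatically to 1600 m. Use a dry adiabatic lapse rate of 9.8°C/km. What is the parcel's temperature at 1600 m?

From 600 m to 1600 m (dry adiabatic): cools by 9.8 × 1 = 9.8°C, giving 14.2°C.

14.2°C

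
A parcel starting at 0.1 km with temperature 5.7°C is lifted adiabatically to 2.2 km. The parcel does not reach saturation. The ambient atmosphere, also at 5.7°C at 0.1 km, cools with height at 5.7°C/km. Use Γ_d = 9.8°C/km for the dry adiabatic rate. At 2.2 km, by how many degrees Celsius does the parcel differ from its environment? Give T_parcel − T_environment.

Parcel:
  100–2200 m, dry: Δz = 2.1 km ⇒ ΔT = -20.58°C; T = -14.88°C
Environment:
  100–2200 m, environment: Δz = 2.1 km ⇒ ΔT = -11.97°C; T = -6.27°C
T_parcel − T_env = -14.88 − (-6.27) = -8.61°C

-8.61°C (parcel cooler than environment)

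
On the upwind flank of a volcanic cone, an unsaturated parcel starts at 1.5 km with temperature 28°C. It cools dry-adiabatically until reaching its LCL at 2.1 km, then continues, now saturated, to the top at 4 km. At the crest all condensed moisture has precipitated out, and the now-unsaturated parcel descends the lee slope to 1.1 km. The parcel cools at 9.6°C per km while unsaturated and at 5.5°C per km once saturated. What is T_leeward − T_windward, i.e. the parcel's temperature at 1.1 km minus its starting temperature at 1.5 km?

+11.63°C

Dry to 2100 m: -9.6 × 0.6 km = -5.76°C, so T = 22.24°C.
Saturated to 4000 m: -5.5 × 1.9 km = -10.45°C, so T = 11.79°C.
Dry descent to 1100 m: +9.6 × 2.9 km = +27.84°C, so T = 39.63°C.
Net change vs windward start: 39.63 − 28 = +11.63°C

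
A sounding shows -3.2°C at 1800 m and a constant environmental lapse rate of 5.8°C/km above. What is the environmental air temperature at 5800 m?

Environmental to 5800 m: -5.8 × 4 km = -23.2°C, so T = -26.4°C.

-26.4°C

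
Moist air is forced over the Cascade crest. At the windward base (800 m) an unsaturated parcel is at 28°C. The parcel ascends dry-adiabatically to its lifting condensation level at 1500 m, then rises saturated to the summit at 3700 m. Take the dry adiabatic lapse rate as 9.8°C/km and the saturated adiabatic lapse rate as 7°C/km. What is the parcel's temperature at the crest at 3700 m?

5.74°C

800–1500 m, dry: Δz = 0.7 km ⇒ ΔT = -6.86°C; T = 21.14°C
1500–3700 m, saturated: Δz = 2.2 km ⇒ ΔT = -15.4°C; T = 5.74°C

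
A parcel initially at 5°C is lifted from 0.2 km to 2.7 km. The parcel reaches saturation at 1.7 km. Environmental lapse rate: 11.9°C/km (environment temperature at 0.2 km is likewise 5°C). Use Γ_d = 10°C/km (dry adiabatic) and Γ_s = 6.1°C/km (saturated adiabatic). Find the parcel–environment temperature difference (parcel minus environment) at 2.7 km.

+8.65°C (parcel warmer than environment)

Parcel:
  200 → 1700 m (dry, 10°C/km): ΔT = -10 × 1.5 = -15°C → T = -10°C
  1700 → 2700 m (saturated, 6.1°C/km): ΔT = -6.1 × 1 = -6.1°C → T = -16.1°C
Environment:
  200 → 2700 m (environment, 11.9°C/km): ΔT = -11.9 × 2.5 = -29.75°C → T = -24.75°C
T_parcel − T_env = -16.1 − (-24.75) = +8.65°C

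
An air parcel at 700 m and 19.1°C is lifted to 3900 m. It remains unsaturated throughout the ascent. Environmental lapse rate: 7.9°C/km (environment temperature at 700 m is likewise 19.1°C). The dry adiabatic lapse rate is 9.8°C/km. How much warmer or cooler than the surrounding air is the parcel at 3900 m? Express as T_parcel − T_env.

Parcel:
  From 700 m to 3900 m (dry): cools by 9.8 × 3.2 = 31.36°C, giving -12.26°C.
Environment:
  From 700 m to 3900 m (environment): cools by 7.9 × 3.2 = 25.28°C, giving -6.18°C.
T_parcel − T_env = -12.26 − (-6.18) = -6.08°C

-6.08°C (parcel cooler than environment)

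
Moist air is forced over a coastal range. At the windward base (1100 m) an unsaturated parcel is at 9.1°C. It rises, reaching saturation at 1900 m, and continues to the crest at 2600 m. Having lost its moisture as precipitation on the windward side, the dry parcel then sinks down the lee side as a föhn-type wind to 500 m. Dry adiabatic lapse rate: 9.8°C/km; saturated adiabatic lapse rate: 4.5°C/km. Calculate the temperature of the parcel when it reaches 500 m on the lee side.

18.69°C

1100–1900 m, dry: Δz = 0.8 km ⇒ ΔT = -7.84°C; T = 1.26°C
1900–2600 m, saturated: Δz = 0.7 km ⇒ ΔT = -3.15°C; T = -1.89°C
2600–500 m, dry descent: Δz = 2.1 km ⇒ ΔT = +20.58°C; T = 18.69°C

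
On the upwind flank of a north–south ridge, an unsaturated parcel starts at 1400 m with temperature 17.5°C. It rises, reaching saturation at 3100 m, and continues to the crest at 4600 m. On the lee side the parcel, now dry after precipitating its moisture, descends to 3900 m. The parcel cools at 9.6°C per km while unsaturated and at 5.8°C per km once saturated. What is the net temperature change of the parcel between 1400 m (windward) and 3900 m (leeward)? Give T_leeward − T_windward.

-18.3°C

Dry to 3100 m: -9.6 × 1.7 km = -16.32°C, so T = 1.18°C.
Saturated to 4600 m: -5.8 × 1.5 km = -8.7°C, so T = -7.52°C.
Dry descent to 3900 m: +9.6 × 0.7 km = +6.72°C, so T = -0.8°C.
Net change vs windward start: -0.8 − 17.5 = -18.3°C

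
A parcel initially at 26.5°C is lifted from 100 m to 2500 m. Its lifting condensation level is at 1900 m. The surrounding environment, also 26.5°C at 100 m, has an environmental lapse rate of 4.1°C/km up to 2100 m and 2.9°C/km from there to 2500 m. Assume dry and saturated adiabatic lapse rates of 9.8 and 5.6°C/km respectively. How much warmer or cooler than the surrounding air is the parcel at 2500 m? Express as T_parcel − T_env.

Parcel:
  100–1900 m, dry: Δz = 1.8 km ⇒ ΔT = -17.64°C; T = 8.86°C
  1900–2500 m, saturated: Δz = 0.6 km ⇒ ΔT = -3.36°C; T = 5.5°C
Environment:
  100–2100 m, environment, lower layer: Δz = 2 km ⇒ ΔT = -8.2°C; T = 18.3°C
  2100–2500 m, environment, upper layer: Δz = 0.4 km ⇒ ΔT = -1.16°C; T = 17.14°C
T_parcel − T_env = 5.5 − 17.14 = -11.64°C

-11.64°C (parcel cooler than environment)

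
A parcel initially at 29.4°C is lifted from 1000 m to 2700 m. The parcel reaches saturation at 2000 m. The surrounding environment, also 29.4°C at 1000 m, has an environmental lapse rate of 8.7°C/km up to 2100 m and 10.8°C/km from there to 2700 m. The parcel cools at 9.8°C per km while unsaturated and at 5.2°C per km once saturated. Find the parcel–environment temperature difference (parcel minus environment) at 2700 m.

+2.61°C (parcel warmer than environment)

Parcel:
  Dry to 2000 m: -9.8 × 1 km = -9.8°C, so T = 19.6°C.
  Saturated to 2700 m: -5.2 × 0.7 km = -3.64°C, so T = 15.96°C.
Environment:
  Environment, lower layer to 2100 m: -8.7 × 1.1 km = -9.57°C, so T = 19.83°C.
  Environment, upper layer to 2700 m: -10.8 × 0.6 km = -6.48°C, so T = 13.35°C.
T_parcel − T_env = 15.96 − 13.35 = +2.61°C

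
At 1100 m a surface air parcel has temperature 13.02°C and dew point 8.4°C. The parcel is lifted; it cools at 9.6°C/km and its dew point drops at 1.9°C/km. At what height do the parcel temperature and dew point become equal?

1700 m

T and T_d converge at 9.6 − 1.9 = 7.7°C per km
Height above start = (13.02 − 8.4) / 7.7 = 0.6 km
LCL altitude = 1100 m + 600 m = 1700 m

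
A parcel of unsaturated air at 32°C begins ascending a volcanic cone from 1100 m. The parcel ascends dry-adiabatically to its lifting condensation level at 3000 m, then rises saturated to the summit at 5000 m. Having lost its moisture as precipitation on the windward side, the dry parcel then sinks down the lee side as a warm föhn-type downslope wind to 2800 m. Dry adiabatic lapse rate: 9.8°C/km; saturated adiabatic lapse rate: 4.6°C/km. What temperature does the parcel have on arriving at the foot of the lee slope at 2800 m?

25.74°C

1100–3000 m, dry: Δz = 1.9 km ⇒ ΔT = -18.62°C; T = 13.38°C
3000–5000 m, saturated: Δz = 2 km ⇒ ΔT = -9.2°C; T = 4.18°C
5000–2800 m, dry descent: Δz = 2.2 km ⇒ ΔT = +21.56°C; T = 25.74°C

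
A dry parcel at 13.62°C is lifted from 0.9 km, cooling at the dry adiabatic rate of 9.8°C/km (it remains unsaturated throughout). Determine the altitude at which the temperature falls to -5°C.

2.8 km

Height above start = (13.62 − (-5)) / 9.8 = 1.9 km
Altitude = 900 m + 1900 m = 2800 m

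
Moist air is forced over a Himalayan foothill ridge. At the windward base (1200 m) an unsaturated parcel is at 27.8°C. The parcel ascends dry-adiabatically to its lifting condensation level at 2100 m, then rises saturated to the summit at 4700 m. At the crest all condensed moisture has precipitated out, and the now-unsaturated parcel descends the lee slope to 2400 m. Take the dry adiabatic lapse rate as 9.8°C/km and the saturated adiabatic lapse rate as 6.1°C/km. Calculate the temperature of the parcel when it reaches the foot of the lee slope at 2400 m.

25.66°C

1200–2100 m, dry: Δz = 0.9 km ⇒ ΔT = -8.82°C; T = 18.98°C
2100–4700 m, saturated: Δz = 2.6 km ⇒ ΔT = -15.86°C; T = 3.12°C
4700–2400 m, dry descent: Δz = 2.3 km ⇒ ΔT = +22.54°C; T = 25.66°C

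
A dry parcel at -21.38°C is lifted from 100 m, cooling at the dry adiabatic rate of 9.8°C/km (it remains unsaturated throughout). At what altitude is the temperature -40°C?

2000 m

Height above start = (-21.38 − (-40)) / 9.8 = 1.9 km
Altitude = 100 m + 1900 m = 2000 m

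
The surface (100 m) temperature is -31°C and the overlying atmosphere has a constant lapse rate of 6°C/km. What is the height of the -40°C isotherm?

1600 m

Height above start = (-31 − (-40)) / 6 = 1.5 km
Altitude = 100 m + 1500 m = 1600 m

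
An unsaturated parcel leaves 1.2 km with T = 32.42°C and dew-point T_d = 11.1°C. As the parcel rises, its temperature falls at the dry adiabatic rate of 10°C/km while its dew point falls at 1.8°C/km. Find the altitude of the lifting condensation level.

3.8 km

T and T_d converge at 10 − 1.8 = 8.2°C per km
Height above start = (32.42 − 11.1) / 8.2 = 2.6 km
LCL altitude = 1200 m + 2600 m = 3800 m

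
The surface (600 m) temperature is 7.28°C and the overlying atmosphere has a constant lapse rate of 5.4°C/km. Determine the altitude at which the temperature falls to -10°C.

3800 m

Height above start = (7.28 − (-10)) / 5.4 = 3.2 km
Altitude = 600 m + 3200 m = 3800 m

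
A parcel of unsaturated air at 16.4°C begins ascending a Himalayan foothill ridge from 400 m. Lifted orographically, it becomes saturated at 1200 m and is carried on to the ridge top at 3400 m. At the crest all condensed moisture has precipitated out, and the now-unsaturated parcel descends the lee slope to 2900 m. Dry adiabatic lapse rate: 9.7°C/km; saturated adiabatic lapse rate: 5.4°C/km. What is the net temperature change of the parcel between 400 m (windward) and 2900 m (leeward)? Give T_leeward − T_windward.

Dry to 1200 m: -9.7 × 0.8 km = -7.76°C, so T = 8.64°C.
Saturated to 3400 m: -5.4 × 2.2 km = -11.88°C, so T = -3.24°C.
Dry descent to 2900 m: +9.7 × 0.5 km = +4.85°C, so T = 1.61°C.
Net change vs windward start: 1.61 − 16.4 = -14.79°C

-14.79°C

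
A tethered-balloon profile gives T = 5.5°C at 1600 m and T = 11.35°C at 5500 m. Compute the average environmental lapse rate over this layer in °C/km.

-1.5°C/km

Γ = −ΔT/Δz = (5.5 − 11.35) / (5500 − 1600) m
  = -5.85°C / 3.9 km = -1.5°C/km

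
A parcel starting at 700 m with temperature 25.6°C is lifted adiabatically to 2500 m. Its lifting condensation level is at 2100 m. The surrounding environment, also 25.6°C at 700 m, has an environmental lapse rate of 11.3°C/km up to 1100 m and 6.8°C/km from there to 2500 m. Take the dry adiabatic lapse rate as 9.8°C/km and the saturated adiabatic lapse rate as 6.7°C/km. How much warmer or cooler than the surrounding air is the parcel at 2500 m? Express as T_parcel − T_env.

-2.36°C (parcel cooler than environment)

Parcel:
  Dry to 2100 m: -9.8 × 1.4 km = -13.72°C, so T = 11.88°C.
  Saturated to 2500 m: -6.7 × 0.4 km = -2.68°C, so T = 9.2°C.
Environment:
  Environment, lower layer to 1100 m: -11.3 × 0.4 km = -4.52°C, so T = 21.08°C.
  Environment, upper layer to 2500 m: -6.8 × 1.4 km = -9.52°C, so T = 11.56°C.
T_parcel − T_env = 9.2 − 11.56 = -2.36°C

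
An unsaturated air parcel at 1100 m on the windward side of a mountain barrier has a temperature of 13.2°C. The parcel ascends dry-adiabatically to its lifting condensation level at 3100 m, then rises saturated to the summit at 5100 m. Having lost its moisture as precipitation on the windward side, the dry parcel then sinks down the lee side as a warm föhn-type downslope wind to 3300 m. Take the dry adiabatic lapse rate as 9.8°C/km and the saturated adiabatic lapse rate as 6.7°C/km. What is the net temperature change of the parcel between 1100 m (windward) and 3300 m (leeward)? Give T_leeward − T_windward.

-15.36°C

From 1100 m to 3100 m (dry): cools by 9.8 × 2 = 19.6°C, giving -6.4°C.
From 3100 m to 5100 m (saturated): cools by 6.7 × 2 = 13.4°C, giving -19.8°C.
From 5100 m to 3300 m (dry descent): warms by 9.8 × 1.8 = 17.64°C, giving -2.16°C.
Net change vs windward start: -2.16 − 13.2 = -15.36°C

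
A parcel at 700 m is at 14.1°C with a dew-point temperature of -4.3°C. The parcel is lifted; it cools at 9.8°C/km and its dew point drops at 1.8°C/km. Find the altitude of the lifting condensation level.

T and T_d converge at 9.8 − 1.8 = 8°C per km
Height above start = (14.1 − (-4.3)) / 8 = 2.3 km
LCL altitude = 700 m + 2300 m = 3000 m

3000 m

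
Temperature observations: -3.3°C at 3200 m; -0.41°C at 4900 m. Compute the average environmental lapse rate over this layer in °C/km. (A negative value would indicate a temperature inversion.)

Γ = −ΔT/Δz = (-3.3 − (-0.41)) / (4900 − 3200) m
  = -2.89°C / 1.7 km = -1.7°C/km

-1.7°C/km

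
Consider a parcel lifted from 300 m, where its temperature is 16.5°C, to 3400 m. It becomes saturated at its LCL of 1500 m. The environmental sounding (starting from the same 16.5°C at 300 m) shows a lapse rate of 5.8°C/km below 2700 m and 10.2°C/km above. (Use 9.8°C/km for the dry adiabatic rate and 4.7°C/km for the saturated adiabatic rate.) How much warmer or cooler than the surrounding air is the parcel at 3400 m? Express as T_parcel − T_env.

+0.37°C (parcel warmer than environment)

Parcel:
  From 300 m to 1500 m (dry): cools by 9.8 × 1.2 = 11.76°C, giving 4.74°C.
  From 1500 m to 3400 m (saturated): cools by 4.7 × 1.9 = 8.93°C, giving -4.19°C.
Environment:
  From 300 m to 2700 m (environment, lower layer): cools by 5.8 × 2.4 = 13.92°C, giving 2.58°C.
  From 2700 m to 3400 m (environment, upper layer): cools by 10.2 × 0.7 = 7.14°C, giving -4.56°C.
T_parcel − T_env = -4.19 − (-4.56) = +0.37°C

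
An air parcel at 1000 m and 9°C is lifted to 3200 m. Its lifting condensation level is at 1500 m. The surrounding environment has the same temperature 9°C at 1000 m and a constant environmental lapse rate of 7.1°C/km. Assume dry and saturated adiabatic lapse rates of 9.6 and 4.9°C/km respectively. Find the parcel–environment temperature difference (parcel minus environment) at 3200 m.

Parcel:
  From 1000 m to 1500 m (dry): cools by 9.6 × 0.5 = 4.8°C, giving 4.2°C.
  From 1500 m to 3200 m (saturated): cools by 4.9 × 1.7 = 8.33°C, giving -4.13°C.
Environment:
  From 1000 m to 3200 m (environment): cools by 7.1 × 2.2 = 15.62°C, giving -6.62°C.
T_parcel − T_env = -4.13 − (-6.62) = +2.49°C

+2.49°C (parcel warmer than environment)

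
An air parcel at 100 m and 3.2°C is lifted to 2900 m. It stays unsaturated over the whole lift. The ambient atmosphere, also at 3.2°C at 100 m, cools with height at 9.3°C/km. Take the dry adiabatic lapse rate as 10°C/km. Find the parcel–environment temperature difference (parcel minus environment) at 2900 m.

-1.96°C (parcel cooler than environment)

Parcel:
  From 100 m to 2900 m (dry): cools by 10 × 2.8 = 28°C, giving -24.8°C.
Environment:
  From 100 m to 2900 m (environment): cools by 9.3 × 2.8 = 26.04°C, giving -22.84°C.
T_parcel − T_env = -24.8 − (-22.84) = -1.96°C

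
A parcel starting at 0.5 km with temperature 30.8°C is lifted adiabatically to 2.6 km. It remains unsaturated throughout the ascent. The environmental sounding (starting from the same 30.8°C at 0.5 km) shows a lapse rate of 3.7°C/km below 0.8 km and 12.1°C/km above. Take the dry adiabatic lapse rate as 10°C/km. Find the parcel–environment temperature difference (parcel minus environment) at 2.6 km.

Parcel:
  500–2600 m, dry: Δz = 2.1 km ⇒ ΔT = -21°C; T = 9.8°C
Environment:
  500–800 m, environment, lower layer: Δz = 0.3 km ⇒ ΔT = -1.11°C; T = 29.69°C
  800–2600 m, environment, upper layer: Δz = 1.8 km ⇒ ΔT = -21.78°C; T = 7.91°C
T_parcel − T_env = 9.8 − 7.91 = +1.89°C

+1.89°C (parcel warmer than environment)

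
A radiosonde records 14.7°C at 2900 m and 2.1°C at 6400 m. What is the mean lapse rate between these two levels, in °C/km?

3.6°C/km

Γ = −ΔT/Δz = (14.7 − 2.1) / (6400 − 2900) m
  = 12.6°C / 3.5 km = 3.6°C/km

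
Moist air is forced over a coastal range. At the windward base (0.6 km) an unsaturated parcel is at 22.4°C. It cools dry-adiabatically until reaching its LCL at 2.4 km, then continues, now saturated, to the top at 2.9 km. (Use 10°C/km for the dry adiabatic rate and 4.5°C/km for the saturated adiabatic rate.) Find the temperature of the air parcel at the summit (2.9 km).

2.15°C

600 → 2400 m (dry, 10°C/km): ΔT = -10 × 1.8 = -18°C → T = 4.4°C
2400 → 2900 m (saturated, 4.5°C/km): ΔT = -4.5 × 0.5 = -2.25°C → T = 2.15°C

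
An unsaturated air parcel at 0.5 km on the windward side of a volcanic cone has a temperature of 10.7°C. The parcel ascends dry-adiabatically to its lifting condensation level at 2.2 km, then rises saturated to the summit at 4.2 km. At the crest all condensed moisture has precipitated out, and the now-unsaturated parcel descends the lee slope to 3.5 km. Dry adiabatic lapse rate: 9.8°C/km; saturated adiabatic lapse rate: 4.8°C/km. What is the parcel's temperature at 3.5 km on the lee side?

500 → 2200 m (dry, 9.8°C/km): ΔT = -9.8 × 1.7 = -16.66°C → T = -5.96°C
2200 → 4200 m (saturated, 4.8°C/km): ΔT = -4.8 × 2 = -9.6°C → T = -15.56°C
4200 → 3500 m (dry descent, 9.8°C/km): ΔT = +9.8 × 0.7 = +6.86°C → T = -8.7°C

-8.7°C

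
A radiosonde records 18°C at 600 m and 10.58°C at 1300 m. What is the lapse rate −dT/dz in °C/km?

10.6°C/km

Γ = −ΔT/Δz = (18 − 10.58) / (1300 − 600) m
  = 7.42°C / 0.7 km = 10.6°C/km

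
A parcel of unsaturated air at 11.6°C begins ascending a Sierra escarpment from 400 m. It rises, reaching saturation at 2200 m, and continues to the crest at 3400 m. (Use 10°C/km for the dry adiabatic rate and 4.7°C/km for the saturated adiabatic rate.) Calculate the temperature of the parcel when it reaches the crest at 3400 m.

400–2200 m, dry: Δz = 1.8 km ⇒ ΔT = -18°C; T = -6.4°C
2200–3400 m, saturated: Δz = 1.2 km ⇒ ΔT = -5.64°C; T = -12.04°C

-12.04°C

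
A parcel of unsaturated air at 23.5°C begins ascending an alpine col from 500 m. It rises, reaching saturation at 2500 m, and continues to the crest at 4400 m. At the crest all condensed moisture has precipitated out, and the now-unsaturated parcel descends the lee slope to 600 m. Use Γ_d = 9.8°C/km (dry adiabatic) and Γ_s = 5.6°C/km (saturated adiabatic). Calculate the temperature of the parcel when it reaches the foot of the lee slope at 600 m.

30.5°C

From 500 m to 2500 m (dry): cools by 9.8 × 2 = 19.6°C, giving 3.9°C.
From 2500 m to 4400 m (saturated): cools by 5.6 × 1.9 = 10.64°C, giving -6.74°C.
From 4400 m to 600 m (dry descent): warms by 9.8 × 3.8 = 37.24°C, giving 30.5°C.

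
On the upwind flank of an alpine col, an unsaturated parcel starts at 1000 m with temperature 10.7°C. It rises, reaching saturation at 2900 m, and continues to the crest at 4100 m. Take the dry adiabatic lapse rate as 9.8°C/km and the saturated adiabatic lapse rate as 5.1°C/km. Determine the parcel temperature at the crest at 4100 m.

From 1000 m to 2900 m (dry): cools by 9.8 × 1.9 = 18.62°C, giving -7.92°C.
From 2900 m to 4100 m (saturated): cools by 5.1 × 1.2 = 6.12°C, giving -14.04°C.

-14.04°C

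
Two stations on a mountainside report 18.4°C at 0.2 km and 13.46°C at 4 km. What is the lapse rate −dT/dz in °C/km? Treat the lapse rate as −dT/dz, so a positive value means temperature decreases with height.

1.3°C/km

Γ = −ΔT/Δz = (18.4 − 13.46) / (4000 − 200) m
  = 4.94°C / 3.8 km = 1.3°C/km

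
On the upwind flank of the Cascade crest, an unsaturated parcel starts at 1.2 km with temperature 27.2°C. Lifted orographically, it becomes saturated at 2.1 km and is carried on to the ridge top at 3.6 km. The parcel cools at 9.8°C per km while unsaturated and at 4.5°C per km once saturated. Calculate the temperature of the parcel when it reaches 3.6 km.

1200–2100 m, dry: Δz = 0.9 km ⇒ ΔT = -8.82°C; T = 18.38°C
2100–3600 m, saturated: Δz = 1.5 km ⇒ ΔT = -6.75°C; T = 11.63°C

11.63°C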